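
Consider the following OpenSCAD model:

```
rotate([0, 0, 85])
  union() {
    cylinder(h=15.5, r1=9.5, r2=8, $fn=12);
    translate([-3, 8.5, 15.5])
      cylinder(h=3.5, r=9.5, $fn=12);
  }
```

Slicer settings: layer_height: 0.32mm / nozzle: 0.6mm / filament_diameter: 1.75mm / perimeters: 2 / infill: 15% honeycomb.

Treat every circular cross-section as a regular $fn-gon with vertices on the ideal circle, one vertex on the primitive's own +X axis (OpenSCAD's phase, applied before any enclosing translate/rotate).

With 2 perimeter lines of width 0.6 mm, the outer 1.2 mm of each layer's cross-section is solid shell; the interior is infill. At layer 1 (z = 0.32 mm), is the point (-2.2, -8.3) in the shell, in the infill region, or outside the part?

shell

At z = 0.32 mm: the cone contributes a regular 12-gon of circumradius 9.469 (interpolated between r1=9.5 and r2=8 at t=0.021); the cylinder at (-3, 8.5) is not intersected at this z (z outside [15.5, 19]); Taking the union: only the cone is present, so the union is just that shape — 1 connected region; (whole slice rotated 85° about Z — lengths, areas and connectivity unchanged). Overall, the cross-section is a single solid region. Undo the 85° rotation: the query point maps to (-8.460, 1.468) in the un-rotated model frame. The nearest boundary edge runs (-8.20, 4.73)→(-9.47, 0.00); distance from the point to it = 0.59 mm. The point is inside the cross-section, 0.59 mm from the nearest boundary — within the 1.2 mm shell band (2 × 0.6).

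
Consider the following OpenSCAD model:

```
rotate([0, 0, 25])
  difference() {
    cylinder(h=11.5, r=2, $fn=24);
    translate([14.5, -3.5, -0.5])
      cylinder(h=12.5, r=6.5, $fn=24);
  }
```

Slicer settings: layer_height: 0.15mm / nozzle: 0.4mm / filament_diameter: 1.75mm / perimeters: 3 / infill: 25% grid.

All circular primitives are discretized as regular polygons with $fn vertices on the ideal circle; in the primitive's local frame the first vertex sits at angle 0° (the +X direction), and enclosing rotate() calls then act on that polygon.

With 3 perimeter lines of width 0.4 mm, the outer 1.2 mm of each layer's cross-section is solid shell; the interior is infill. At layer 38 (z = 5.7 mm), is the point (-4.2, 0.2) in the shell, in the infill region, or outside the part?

At z = 5.7 mm: the r=2 cylinder gives a regular 24-gon of circumradius 2 (constant along its height); the r=6.5 cylinder at (14.5, -3.5) contributes a regular 24-gon of circumradius 6.5; After the difference (first − rest): starting from the r=2 cylinder, the r=6.5 cylinder at (14.5, -3.5) misses the remaining region (no effect) — 1 connected region; (rotated 25° about Z; rotation is an isometry so areas/perimeters/island counts are preserved). Overall, the cross-section is a single solid region. Undo the 25° rotation: the query point maps to (-3.722, 1.956) in the un-rotated model frame. The nearest boundary edge runs (-1.93, 0.52)→(-1.73, 1.00); distance from the point to it = 2.21 mm. The point is not inside any of the regions above, so it lies outside the cross-section (2.21 mm from the nearest boundary).

outside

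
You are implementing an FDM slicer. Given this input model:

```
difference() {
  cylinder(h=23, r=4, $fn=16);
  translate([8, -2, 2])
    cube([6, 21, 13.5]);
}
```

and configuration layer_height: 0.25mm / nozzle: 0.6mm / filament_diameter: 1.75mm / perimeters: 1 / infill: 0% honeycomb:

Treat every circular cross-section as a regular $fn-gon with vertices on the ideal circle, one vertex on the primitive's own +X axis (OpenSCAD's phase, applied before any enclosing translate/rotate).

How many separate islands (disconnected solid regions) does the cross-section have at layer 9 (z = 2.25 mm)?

At z = 2.25 mm: the cylinder: section is a regular 16-gon, circumradius r=4; the cube at (8, -2) (footprint 6×21) is included at this height; After the difference (first − rest): starting from the r=4 cylinder, the 6×21 cube at (8, -2) misses the remaining region (no effect) — 1 connected region. Overall, the cross-section is a single solid region. Island count = 1.

1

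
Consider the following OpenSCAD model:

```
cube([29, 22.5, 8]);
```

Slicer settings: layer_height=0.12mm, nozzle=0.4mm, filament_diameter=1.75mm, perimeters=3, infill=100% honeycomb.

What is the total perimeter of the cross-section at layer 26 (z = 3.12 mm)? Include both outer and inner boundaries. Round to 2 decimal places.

At z = 3.12 mm: the 29×22.5 cube contributes its full rectangle (perimeter 103.00 mm). Overall, the cross-section is a single solid region. Total boundary length (outer) = 103.00 mm.

103.00 mm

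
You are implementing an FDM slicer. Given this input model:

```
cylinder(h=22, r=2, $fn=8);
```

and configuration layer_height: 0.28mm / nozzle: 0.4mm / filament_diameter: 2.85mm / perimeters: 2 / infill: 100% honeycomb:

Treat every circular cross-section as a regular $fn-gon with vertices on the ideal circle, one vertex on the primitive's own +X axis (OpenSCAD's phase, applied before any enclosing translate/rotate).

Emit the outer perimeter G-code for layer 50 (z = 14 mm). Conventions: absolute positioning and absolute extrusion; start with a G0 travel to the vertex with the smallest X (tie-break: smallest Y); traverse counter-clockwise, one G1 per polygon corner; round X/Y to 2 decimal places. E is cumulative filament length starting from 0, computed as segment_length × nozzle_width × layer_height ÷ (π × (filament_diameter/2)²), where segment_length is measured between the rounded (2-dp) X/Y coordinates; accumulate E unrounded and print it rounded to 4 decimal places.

G0 X-2.00 Y0.00 Z14.00
G1 X-1.41 Y-1.41 E0.0268
G1 X0.00 Y-2.00 E0.0537
G1 X1.41 Y-1.41 E0.0805
G1 X2.00 Y0.00 E0.1073
G1 X1.41 Y1.41 E0.1342
G1 X0.00 Y2.00 E0.1610
G1 X-1.41 Y1.41 E0.1878
G1 X-2.00 Y0.00 E0.2147

At z = 14 mm: the r=2 cylinder gives a regular 8-gon of circumradius 2 (constant along its height). The outline is a single polygon with 8 vertices. Extrusion per mm of travel: 0.4 × 0.28 / (π × 1.425²) = 0.017557. Accumulating E over each segment gives final E = 0.2147.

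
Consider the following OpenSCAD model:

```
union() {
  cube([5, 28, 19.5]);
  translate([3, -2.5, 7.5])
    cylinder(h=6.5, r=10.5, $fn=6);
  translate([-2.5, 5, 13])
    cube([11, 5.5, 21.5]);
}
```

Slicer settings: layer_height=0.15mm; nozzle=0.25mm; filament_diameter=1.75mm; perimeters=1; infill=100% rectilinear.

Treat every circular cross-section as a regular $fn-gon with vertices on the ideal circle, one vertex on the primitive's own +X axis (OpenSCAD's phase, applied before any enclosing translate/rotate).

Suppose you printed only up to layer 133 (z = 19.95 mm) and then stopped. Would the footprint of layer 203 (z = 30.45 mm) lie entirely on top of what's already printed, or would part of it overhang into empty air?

Compare the two slices. At z = 19.95: the cube does not reach this height (z outside [0, 19.5]); the cylinder at (3, -2.5) is not intersected at this z (z outside [7.5, 14]); the cube at (-2.5, 5) (footprint 11×5.5) is included at this height (area 60.50 mm²); Combining (union): only the 11×5.5 cube at (-2.5, 5) is present, so the union is just that shape — area = 60.50 mm². At z = 30.45: the cube is absent (z outside [0, 19.5]); the cylinder at (3, -2.5) does not reach this height (z outside [7.5, 14]); the 11×5.5 cube at (-2.5, 5) contributes its full rectangle (area 60.50 mm²); Taking the union: only the 11×5.5 cube at (-2.5, 5) is present, so the union is just that shape — area = 60.50 mm². Checking containment: the cross-section at z = 30.45 is a subset of the cross-section at z = 19.95.

entirely on top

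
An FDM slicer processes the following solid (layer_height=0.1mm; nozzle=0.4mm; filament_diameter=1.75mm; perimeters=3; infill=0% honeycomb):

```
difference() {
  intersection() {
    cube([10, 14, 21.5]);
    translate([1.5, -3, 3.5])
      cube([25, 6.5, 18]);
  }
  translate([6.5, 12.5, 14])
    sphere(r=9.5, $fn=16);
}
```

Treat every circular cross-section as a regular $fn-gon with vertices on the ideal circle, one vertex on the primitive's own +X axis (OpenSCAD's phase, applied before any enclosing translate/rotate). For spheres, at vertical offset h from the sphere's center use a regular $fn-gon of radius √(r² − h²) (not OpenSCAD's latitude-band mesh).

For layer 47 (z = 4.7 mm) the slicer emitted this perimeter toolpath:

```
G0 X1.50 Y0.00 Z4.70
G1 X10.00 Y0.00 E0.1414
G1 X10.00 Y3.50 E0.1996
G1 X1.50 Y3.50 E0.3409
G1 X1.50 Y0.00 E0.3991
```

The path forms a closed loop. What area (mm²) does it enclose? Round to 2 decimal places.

Apply the shoelace formula to the sequence of (X, Y) vertices; enclosed area = 29.75 mm².

29.75 mm²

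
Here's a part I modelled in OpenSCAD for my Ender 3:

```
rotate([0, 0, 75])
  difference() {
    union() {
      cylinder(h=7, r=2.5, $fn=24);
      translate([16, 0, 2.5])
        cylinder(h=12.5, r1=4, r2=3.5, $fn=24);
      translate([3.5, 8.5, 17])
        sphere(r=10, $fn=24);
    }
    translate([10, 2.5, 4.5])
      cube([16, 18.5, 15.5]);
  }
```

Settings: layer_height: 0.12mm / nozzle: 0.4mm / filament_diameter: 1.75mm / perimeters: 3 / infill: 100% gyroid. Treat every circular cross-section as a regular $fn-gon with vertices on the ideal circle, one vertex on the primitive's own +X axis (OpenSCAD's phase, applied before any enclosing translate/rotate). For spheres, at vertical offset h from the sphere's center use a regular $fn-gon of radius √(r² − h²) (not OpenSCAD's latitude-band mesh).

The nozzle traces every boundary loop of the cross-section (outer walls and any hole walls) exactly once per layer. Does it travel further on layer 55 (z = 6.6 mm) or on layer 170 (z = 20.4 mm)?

Layer 55 (z = 6.6): the r=2.5 cylinder gives a regular 24-gon of circumradius 2.5 (constant along its height) (perimeter = 2·24·2.500·sin(180°/24) = 15.66 mm); the cone at (16, 0) (r1=4→r2=3.5) has section circumradius 3.836 here — a regular 24-gon (perimeter = 2·24·3.836·sin(180°/24) = 24.03 mm); the sphere at (3.5, 8.5) is absent (|z−center|=10.400 > r=10); Merging all regions: the 2 present regions are separate (no shared area or edge), so areas and boundary lengths simply add and each stays a separate island — boundary = 39.70 mm; the cube at (10, 2.5) is present — its section is the full 16×18.5 rectangle (perimeter 69.00 mm); Taking the first minus the rest: starting from the result so far, the 16×18.5 cube at (10, 2.5) partially overlaps it — only the 5.26 mm² overlap (of its 296.00 mm²) is removed, clipping the outline — boundary = 38.90 mm; (whole slice rotated 75° about Z — lengths, areas and connectivity unchanged). So its perimeter = 38.90 mm. Layer 170 (z = 20.4): the cylinder is not intersected at this z (z outside [0, 7]); the cone at (16, 0) is not intersected at this z (z outside [2.5, 15]); the r=10 sphere at (3.5, 8.5) contributes a regular 24-gon of circumradius √(10²−3.4²) = 9.404 (perimeter = 2·24·9.404·sin(180°/24) = 58.92 mm); Combining (union): only the r=10 sphere at (3.5, 8.5) is present, so the union is just that shape — boundary = 58.92 mm; the cube at (10, 2.5) is not intersected at this z (z outside [4.5, 20]); Subtracting the remaining from the first: none of the subtracted shapes is present at this height, so the result so far is unchanged — boundary = 58.92 mm; (whole slice rotated 75° about Z — lengths, areas and connectivity unchanged). So its perimeter = 58.92 mm. Layer 170 is larger (58.92 vs 38.90 mm).

layer 170 (z = 20.4 mm)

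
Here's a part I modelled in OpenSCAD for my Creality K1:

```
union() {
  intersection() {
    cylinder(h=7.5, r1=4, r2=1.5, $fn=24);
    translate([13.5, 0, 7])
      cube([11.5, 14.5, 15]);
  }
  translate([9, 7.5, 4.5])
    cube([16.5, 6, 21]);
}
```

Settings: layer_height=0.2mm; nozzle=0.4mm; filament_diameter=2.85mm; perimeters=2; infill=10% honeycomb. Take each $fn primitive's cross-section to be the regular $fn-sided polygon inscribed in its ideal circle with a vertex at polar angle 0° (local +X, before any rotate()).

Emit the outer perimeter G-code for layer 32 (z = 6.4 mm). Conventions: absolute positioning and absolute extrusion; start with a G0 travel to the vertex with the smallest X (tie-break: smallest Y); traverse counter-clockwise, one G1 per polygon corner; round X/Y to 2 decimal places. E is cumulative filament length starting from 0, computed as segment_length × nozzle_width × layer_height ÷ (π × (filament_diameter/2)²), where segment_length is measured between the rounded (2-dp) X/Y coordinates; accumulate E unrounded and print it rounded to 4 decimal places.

G0 X9.00 Y7.50 Z6.40
G1 X25.50 Y7.50 E0.2069
G1 X25.50 Y13.50 E0.2822
G1 X9.00 Y13.50 E0.4891
G1 X9.00 Y7.50 E0.5643

At z = 6.4 mm: the cone (r1=4→r2=1.5) has section circumradius 1.867 here — a regular 24-gon; the cube at (13.5, 0) is absent (z outside [7, 22]); Taking the intersection: at least one operand is absent at this height, so nothing remains; the 16.5×6 cube at (9, 7.5) contributes its full rectangle; Taking the union: only the 16.5×6 cube at (9, 7.5) is present, so the union is just that shape — 1 connected region. The outline is a single polygon with 4 vertices. Extrusion per mm of travel: 0.4 × 0.2 / (π × 1.425²) = 0.012540. Accumulating E over each segment gives final E = 0.5643.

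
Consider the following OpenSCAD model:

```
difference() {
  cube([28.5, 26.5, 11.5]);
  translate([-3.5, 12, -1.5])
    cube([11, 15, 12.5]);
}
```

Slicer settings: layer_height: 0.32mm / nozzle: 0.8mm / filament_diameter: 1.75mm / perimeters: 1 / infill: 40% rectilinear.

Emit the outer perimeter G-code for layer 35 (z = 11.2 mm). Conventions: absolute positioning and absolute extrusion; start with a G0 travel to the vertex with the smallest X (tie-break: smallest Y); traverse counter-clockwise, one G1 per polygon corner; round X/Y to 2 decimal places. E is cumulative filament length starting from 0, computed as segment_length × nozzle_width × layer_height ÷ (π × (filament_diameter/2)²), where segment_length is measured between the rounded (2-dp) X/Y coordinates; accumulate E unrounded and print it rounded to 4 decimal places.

G0 X0.00 Y0.00 Z11.20
G1 X28.50 Y0.00 E3.0333
G1 X28.50 Y26.50 E5.8538
G1 X0.00 Y26.50 E8.8871
G1 X0.00 Y0.00 E11.7076

At z = 11.2 mm: the cube (footprint 28.5×26.5) is included at this height; the cube at (-3.5, 12) does not reach this height (z outside [-1.5, 11]); Taking the first minus the rest: none of the subtracted shapes is present at this height, so the 28.5×26.5 cube is unchanged — 1 connected region. The outline is a single polygon with 4 vertices. Extrusion per mm of travel: 0.8 × 0.32 / (π × 0.875²) = 0.106432. Accumulating E over each segment gives final E = 11.7076.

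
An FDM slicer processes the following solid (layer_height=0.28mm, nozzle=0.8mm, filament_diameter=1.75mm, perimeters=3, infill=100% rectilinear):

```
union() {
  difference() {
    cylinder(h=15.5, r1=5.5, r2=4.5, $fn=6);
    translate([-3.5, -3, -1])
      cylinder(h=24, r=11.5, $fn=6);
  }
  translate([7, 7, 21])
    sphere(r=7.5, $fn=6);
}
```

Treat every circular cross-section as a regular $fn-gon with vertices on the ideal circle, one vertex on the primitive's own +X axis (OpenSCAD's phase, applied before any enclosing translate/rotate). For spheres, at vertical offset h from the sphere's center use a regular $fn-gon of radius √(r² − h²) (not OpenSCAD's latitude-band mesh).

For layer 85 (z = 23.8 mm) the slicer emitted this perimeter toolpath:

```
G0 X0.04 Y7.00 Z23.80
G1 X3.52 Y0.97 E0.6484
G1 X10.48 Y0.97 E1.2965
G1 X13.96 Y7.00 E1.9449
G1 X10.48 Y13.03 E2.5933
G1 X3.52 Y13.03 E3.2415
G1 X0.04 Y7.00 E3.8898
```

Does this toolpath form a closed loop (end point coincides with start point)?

Start point (G0): (0.04, 7.00). End point (last G1): the path returns to the start — closed.

yes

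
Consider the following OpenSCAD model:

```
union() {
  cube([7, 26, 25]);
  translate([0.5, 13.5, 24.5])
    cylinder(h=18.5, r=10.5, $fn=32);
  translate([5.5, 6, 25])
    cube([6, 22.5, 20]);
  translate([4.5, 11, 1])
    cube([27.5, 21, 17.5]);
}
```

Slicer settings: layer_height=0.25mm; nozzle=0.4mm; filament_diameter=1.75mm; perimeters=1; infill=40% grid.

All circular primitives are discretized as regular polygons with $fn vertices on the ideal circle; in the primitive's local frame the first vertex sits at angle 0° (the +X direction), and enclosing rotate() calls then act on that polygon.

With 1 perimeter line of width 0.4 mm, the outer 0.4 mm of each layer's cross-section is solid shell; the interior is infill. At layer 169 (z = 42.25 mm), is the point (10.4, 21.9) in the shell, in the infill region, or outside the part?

At z = 42.25 mm: the cube is not intersected at this z (z outside [0, 25]); the r=10.5 cylinder at (0.5, 13.5) contributes a regular 32-gon of circumradius 10.5; the cube at (5.5, 6) is present — its section is the full 6×22.5 rectangle; the cube at (4.5, 11) is not intersected at this z (z outside [1, 18.5]); Combining (union): the regions partially overlap (shared area 69.41 mm²), so overlapping operands fuse into one piece — 1 connected region. Overall, the cross-section is a single solid region. The nearest boundary edge runs (11.50, 28.50)→(11.50, 6.00); distance from the point to it = 1.10 mm. The point is inside the cross-section and 1.10 mm from the nearest boundary — more than the 0.4 mm shell width (1 × 0.4), so it's in the infill interior.

infill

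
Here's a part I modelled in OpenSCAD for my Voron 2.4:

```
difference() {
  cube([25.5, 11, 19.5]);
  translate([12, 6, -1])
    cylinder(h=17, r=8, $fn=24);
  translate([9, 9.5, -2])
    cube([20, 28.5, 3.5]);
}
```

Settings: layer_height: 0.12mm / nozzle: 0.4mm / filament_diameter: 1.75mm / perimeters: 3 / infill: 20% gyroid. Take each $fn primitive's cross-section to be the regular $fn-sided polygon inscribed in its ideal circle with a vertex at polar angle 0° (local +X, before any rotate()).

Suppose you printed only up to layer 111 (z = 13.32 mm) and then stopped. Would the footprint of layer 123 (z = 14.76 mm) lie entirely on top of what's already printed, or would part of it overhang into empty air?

entirely on top

Compare the two slices. At z = 13.32: the cube is present — its section is the full 25.5×11 rectangle (area 280.50 mm²); the r=8 cylinder at (12, 6) contributes a regular 24-gon of circumradius 8 (area = (24/2)·8.000²·sin(360°/24) = 198.77 mm²); the cube at (9, 9.5) is absent (z outside [-2, 1.5]); Taking the first minus the rest: starting from the 25.5×11 cube (280.50 mm²), the r=8 cylinder at (12, 6) partially overlaps it — only the 159.35 mm² overlap (of its 198.77 mm²) is removed, clipping the outline — area = 121.15 mm². At z = 14.76: the cube is present — its section is the full 25.5×11 rectangle (area 280.50 mm²); the cylinder at (12, 6): section is a regular 24-gon, circumradius r=8 (area = (24/2)·8.000²·sin(360°/24) = 198.77 mm²); the cube at (9, 9.5) is absent (z outside [-2, 1.5]); After the difference (first − rest): starting from the 25.5×11 cube (280.50 mm²), the r=8 cylinder at (12, 6) partially overlaps it — only the 159.35 mm² overlap (of its 198.77 mm²) is removed, clipping the outline — area = 121.15 mm². Checking containment: the cross-section at z = 14.76 is a subset of the cross-section at z = 13.32.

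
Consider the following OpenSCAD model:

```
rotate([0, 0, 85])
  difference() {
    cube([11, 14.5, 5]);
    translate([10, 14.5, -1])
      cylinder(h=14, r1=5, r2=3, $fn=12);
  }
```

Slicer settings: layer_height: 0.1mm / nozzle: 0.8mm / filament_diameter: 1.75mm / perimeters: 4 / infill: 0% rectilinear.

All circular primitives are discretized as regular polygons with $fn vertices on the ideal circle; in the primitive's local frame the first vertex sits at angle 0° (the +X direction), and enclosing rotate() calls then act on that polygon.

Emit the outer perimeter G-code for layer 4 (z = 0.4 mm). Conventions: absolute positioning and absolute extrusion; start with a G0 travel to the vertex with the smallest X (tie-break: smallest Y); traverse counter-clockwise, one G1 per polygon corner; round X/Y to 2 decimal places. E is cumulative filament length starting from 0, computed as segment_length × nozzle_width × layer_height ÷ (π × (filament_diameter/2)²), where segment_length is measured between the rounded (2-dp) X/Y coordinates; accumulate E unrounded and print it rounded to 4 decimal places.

At z = 0.4 mm: the cube (footprint 11×14.5) is included at this height; the cone at (10, 14.5): at t=0.100 of its height the radius interpolates to r₁+(r₂−r₁)t = 4.800, giving a regular 12-gon of that circumradius; Taking the first minus the rest: starting from the 11×14.5 cube, the cone at (10, 14.5) partially overlaps it — only the 21.95 mm² overlap (of its 69.12 mm²) is removed, clipping the outline — 1 connected region; (whole slice rotated 85° about Z — lengths, areas and connectivity unchanged). The outline is a single polygon with 8 vertices. Extrusion per mm of travel: 0.8 × 0.1 / (π × 0.875²) = 0.033260. Accumulating E over each segment gives final E = 1.6350.

G0 X-14.44 Y1.26 Z0.40
G1 X0.00 Y0.00 E0.4821
G1 X0.96 Y10.96 E0.8480
G1 X-8.97 Y11.83 E1.1796
G1 X-8.79 Y10.81 E1.2140
G1 X-9.64 Y8.47 E1.2968
G1 X-11.54 Y6.88 E1.3792
G1 X-13.99 Y6.44 E1.4620
G1 X-14.44 Y1.26 E1.6350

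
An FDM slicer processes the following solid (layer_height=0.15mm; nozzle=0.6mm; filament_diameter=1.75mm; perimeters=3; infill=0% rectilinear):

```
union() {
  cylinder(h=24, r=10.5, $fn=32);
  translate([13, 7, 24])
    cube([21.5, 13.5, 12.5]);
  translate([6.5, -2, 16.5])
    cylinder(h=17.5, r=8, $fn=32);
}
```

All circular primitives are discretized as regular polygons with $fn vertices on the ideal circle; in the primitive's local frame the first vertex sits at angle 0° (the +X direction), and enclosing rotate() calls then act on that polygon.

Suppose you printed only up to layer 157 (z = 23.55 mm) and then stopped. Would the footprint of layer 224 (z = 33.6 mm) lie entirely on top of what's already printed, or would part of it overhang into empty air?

part overhangs

Compare the two slices. At z = 23.55: the r=10.5 cylinder gives a regular 32-gon of circumradius 10.5 (constant along its height) (area = (32/2)·10.500²·sin(360°/32) = 344.14 mm²); the cube at (13, 7) is not intersected at this z (z outside [24, 36.5]); the r=8 cylinder at (6.5, -2) gives a regular 32-gon of circumradius 8 (constant along its height) (area = (32/2)·8.000²·sin(360°/32) = 199.77 mm²); Merging all regions: the regions partially overlap — summed areas 543.91 mm² minus the doubly-counted overlap 140.36 mm² gives 403.55 mm² — area = 403.55 mm². At z = 33.6: the cylinder is not intersected at this z (z outside [0, 24]); the cube at (13, 7) (footprint 21.5×13.5) is included at this height (area 290.25 mm²); the r=8 cylinder at (6.5, -2) gives a regular 32-gon of circumradius 8 (constant along its height) (area = (32/2)·8.000²·sin(360°/32) = 199.77 mm²); Combining (union): the 2 present regions are separate (no shared area or edge), so areas and boundary lengths simply add and each stays a separate island — area = 490.02 mm². Checking containment: at z = 33.6 the cross-section extends beyond the z = 23.55 cross-section by about 290.25 mm².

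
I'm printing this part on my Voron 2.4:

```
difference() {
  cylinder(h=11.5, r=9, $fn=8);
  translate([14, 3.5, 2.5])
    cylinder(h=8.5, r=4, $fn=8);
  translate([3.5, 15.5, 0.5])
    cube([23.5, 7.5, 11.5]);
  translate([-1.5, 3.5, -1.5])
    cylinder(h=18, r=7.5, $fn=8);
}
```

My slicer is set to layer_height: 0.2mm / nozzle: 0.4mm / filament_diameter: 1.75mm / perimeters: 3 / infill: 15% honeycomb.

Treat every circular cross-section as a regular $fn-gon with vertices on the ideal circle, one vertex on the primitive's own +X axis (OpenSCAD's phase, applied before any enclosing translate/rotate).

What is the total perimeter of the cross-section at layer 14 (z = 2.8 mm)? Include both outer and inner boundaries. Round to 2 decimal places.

At z = 2.8 mm: the cylinder: section is a regular 8-gon, circumradius r=9 (perimeter = 2·8·9.000·sin(180°/8) = 55.11 mm); the r=4 cylinder at (14, 3.5) gives a regular 8-gon of circumradius 4 (constant along its height) (perimeter = 2·8·4.000·sin(180°/8) = 24.49 mm); the 23.5×7.5 cube at (3.5, 15.5) contributes its full rectangle (perimeter 62.00 mm); the r=7.5 cylinder at (-1.5, 3.5) contributes a regular 8-gon of circumradius 7.5 (perimeter = 2·8·7.500·sin(180°/8) = 45.92 mm); Taking the first minus the rest: starting from the r=9 cylinder, the r=4 cylinder at (14, 3.5) misses the remaining region (no effect); the 23.5×7.5 cube at (3.5, 15.5) misses the remaining region (no effect); the r=7.5 cylinder at (-1.5, 3.5) partially overlaps it — only the 129.87 mm² overlap (of its 159.10 mm²) is removed, clipping the outline — boundary = 63.37 mm. Overall, the cross-section is a single solid region. Total boundary length (outer) = 63.37 mm.

63.37 mm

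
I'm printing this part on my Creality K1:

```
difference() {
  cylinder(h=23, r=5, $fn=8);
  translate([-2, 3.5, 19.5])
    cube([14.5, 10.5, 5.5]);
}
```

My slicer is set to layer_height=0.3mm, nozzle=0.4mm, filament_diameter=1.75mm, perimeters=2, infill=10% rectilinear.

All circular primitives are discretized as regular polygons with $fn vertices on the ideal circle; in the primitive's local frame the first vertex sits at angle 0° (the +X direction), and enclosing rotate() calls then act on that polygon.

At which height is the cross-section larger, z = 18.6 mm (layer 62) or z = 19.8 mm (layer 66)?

Layer 62 (z = 18.6): the r=5 cylinder contributes a regular 8-gon of circumradius 5 (area = (8/2)·5.000²·sin(360°/8) = 70.71 mm²); the cube at (-2, 3.5) does not reach this height (z outside [19.5, 25]); Taking the first minus the rest: none of the subtracted shapes is present at this height, so the r=5 cylinder is unchanged — area = 70.71 mm². So its area = 70.71 mm². Layer 66 (z = 19.8): the r=5 cylinder gives a regular 8-gon of circumradius 5 (constant along its height) (area = (8/2)·5.000²·sin(360°/8) = 70.71 mm²); the cube at (-2, 3.5) (footprint 14.5×10.5) is included at this height (area 152.25 mm²); Taking the first minus the rest: starting from the r=5 cylinder (70.71 mm²), the 14.5×10.5 cube at (-2, 3.5) partially overlaps it — only the 4.89 mm² overlap (of its 152.25 mm²) is removed, clipping the outline — area = 65.82 mm². So its area = 65.82 mm². Layer 62 is larger (70.71 vs 65.82 mm²).

layer 62 (z = 18.6 mm)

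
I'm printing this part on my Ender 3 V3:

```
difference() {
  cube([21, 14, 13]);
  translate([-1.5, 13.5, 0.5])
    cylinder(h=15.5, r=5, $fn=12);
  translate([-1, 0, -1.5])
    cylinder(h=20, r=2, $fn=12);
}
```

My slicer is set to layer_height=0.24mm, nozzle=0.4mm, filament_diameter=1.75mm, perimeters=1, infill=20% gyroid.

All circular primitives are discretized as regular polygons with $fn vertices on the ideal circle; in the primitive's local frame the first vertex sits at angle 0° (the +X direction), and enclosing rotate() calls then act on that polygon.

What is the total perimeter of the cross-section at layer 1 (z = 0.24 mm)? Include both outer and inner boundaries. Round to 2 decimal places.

69.34 mm

At z = 0.24 mm: the cube is present — its section is the full 21×14 rectangle (perimeter 70.00 mm); the cylinder at (-1.5, 13.5) is not intersected at this z (z outside [0.5, 16]); the r=2 cylinder at (-1, 0) contributes a regular 12-gon of circumradius 2 (perimeter = 2·12·2.000·sin(180°/12) = 12.42 mm); Taking the first minus the rest: starting from the 21×14 cube, the r=2 cylinder at (-1, 0) partially overlaps it — only the 1.13 mm² overlap (of its 12.00 mm²) is removed, clipping the outline — boundary = 69.34 mm. Overall, the cross-section is a single solid region. Total boundary length (outer) = 69.34 mm.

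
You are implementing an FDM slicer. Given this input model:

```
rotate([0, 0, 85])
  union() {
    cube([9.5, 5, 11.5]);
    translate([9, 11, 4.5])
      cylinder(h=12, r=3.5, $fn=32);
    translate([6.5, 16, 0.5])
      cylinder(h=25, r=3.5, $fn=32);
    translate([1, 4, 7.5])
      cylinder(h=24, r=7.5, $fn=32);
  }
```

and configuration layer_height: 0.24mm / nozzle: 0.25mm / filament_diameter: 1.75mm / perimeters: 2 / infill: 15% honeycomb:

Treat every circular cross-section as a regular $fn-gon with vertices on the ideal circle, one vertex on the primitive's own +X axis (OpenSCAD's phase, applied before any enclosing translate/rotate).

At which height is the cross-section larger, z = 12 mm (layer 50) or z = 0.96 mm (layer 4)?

layer 50 (z = 12 mm)

Layer 50 (z = 12): the cube is not intersected at this z (z outside [0, 11.5]); the r=3.5 cylinder at (9, 11) gives a regular 32-gon of circumradius 3.5 (constant along its height) (area = (32/2)·3.500²·sin(360°/32) = 38.24 mm²); the r=3.5 cylinder at (6.5, 16) contributes a regular 32-gon of circumradius 3.5 (area = (32/2)·3.500²·sin(360°/32) = 38.24 mm²); the r=7.5 cylinder at (1, 4) contributes a regular 32-gon of circumradius 7.5 (area = (32/2)·7.500²·sin(360°/32) = 175.58 mm²); Merging all regions: the regions partially overlap — summed areas 252.06 mm² minus the doubly-counted overlap 4.51 mm² gives 247.55 mm² — area = 247.55 mm²; (rotated 85° about Z; rotation is an isometry so areas/perimeters/island counts are preserved). So its area = 247.55 mm². Layer 4 (z = 0.96): the cube (footprint 9.5×5) is included at this height (area 47.50 mm²); the cylinder at (9, 11) is absent (z outside [4.5, 16.5]); the r=3.5 cylinder at (6.5, 16) contributes a regular 32-gon of circumradius 3.5 (area = (32/2)·3.500²·sin(360°/32) = 38.24 mm²); the cylinder at (1, 4) is absent (z outside [7.5, 31.5]); Taking the union: the 2 present regions are separate (no shared area or edge), so areas and boundary lengths simply add and each stays a separate island — area = 85.74 mm²; (rotated 85° about Z; rotation is an isometry so areas/perimeters/island counts are preserved). So its area = 85.74 mm². Layer 50 is larger (247.55 vs 85.74 mm²).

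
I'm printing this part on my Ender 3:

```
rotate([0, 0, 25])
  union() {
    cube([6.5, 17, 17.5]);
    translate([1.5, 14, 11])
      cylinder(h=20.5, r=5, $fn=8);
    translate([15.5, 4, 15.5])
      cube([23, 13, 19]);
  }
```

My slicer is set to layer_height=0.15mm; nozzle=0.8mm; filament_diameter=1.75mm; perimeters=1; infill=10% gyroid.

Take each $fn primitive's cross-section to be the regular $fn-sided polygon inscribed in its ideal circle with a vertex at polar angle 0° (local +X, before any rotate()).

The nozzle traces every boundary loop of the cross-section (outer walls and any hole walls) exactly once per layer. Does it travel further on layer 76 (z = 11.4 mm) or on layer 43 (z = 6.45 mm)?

layer 76 (z = 11.4 mm)

Layer 76 (z = 11.4): the 6.5×17 cube contributes its full rectangle (perimeter 47.00 mm); the r=5 cylinder at (1.5, 14) gives a regular 8-gon of circumradius 5 (constant along its height) (perimeter = 2·8·5.000·sin(180°/8) = 30.61 mm); the cube at (15.5, 4) does not reach this height (z outside [15.5, 34.5]); Combining (union): the regions partially overlap (shared area 42.35 mm²), so the edge portions inside another operand are dropped and the merged outline is re-measured after clipping — boundary = 52.45 mm; (whole slice rotated 25° about Z — lengths, areas and connectivity unchanged). So its perimeter = 52.45 mm. Layer 43 (z = 6.45): the cube is present — its section is the full 6.5×17 rectangle (perimeter 47.00 mm); the cylinder at (1.5, 14) is not intersected at this z (z outside [11, 31.5]); the cube at (15.5, 4) does not reach this height (z outside [15.5, 34.5]); Merging all regions: only the 6.5×17 cube is present, so the union is just that shape — boundary = 47.00 mm; (whole slice rotated 25° about Z — lengths, areas and connectivity unchanged). So its perimeter = 47.00 mm. Layer 76 is larger (52.45 vs 47.00 mm).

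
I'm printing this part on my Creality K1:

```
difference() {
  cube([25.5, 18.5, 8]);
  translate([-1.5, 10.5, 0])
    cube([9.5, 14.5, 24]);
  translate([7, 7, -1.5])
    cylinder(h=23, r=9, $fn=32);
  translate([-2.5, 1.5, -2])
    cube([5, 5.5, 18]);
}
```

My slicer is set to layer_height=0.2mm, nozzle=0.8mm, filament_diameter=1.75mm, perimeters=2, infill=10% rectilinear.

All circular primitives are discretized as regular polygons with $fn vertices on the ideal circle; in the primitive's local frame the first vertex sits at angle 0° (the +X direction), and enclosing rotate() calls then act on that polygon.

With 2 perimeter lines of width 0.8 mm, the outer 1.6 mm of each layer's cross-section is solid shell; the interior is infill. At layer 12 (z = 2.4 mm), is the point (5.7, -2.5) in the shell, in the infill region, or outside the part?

outside

At z = 2.4 mm: the 25.5×18.5 cube contributes its full rectangle; the cube at (-1.5, 10.5) is present — its section is the full 9.5×14.5 rectangle; the cylinder at (7, 7): section is a regular 32-gon, circumradius r=9; the 5×5.5 cube at (-2.5, 1.5) contributes its full rectangle; Subtracting the remaining from the first: starting from the 25.5×18.5 cube, the 9.5×14.5 cube at (-1.5, 10.5) partially overlaps it — only the 64.00 mm² overlap (of its 137.75 mm²) is removed, clipping the outline; the r=9 cylinder at (7, 7) partially overlaps it — only the 186.02 mm² overlap (of its 252.84 mm²) is removed, clipping the outline; the 5×5.5 cube at (-2.5, 1.5) misses the remaining region (no effect) — 2 connected regions. Overall, the cross-section has 2 separate islands. The nearest boundary edge runs (0.64, 0.64)→(1.41, 0.00); distance from the point to it = 4.96 mm. The point is not inside any of the regions above, so it lies outside the cross-section (4.96 mm from the nearest boundary).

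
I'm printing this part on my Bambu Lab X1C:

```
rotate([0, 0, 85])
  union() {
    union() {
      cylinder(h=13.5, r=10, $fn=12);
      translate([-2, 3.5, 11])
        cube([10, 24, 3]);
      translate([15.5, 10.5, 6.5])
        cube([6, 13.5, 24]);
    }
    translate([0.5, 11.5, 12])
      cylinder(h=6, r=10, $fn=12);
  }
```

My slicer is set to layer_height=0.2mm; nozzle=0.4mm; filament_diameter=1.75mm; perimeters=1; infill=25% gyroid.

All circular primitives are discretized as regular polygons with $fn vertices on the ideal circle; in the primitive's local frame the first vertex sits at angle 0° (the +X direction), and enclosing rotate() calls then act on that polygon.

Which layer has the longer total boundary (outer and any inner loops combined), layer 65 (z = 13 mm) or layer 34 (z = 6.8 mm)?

Layer 65 (z = 13): the cylinder: section is a regular 12-gon, circumradius r=10 (perimeter = 2·12·10.000·sin(180°/12) = 62.12 mm); the cube at (-2, 3.5) (footprint 10×24) is included at this height (perimeter 68.00 mm); the cube at (15.5, 10.5) (footprint 6×13.5) is included at this height (perimeter 39.00 mm); Combining (union): the regions partially overlap (shared area 52.60 mm²), so the edge portions inside another operand are dropped and the merged outline is re-measured after clipping — boundary = 139.50 mm; the r=10 cylinder at (0.5, 11.5) contributes a regular 12-gon of circumradius 10 (perimeter = 2·12·10.000·sin(180°/12) = 62.12 mm); Merging all regions: the regions partially overlap (shared area 205.16 mm²), so the edge portions inside another operand are dropped and the merged outline is re-measured after clipping — boundary = 141.27 mm; (whole slice rotated 85° about Z — lengths, areas and connectivity unchanged). So its perimeter = 141.27 mm. Layer 34 (z = 6.8): the r=10 cylinder contributes a regular 12-gon of circumradius 10 (perimeter = 2·12·10.000·sin(180°/12) = 62.12 mm); the cube at (-2, 3.5) does not reach this height (z outside [11, 14]); the cube at (15.5, 10.5) (footprint 6×13.5) is included at this height (perimeter 39.00 mm); Merging all regions: the 2 present regions are separate (no shared area or edge), so areas and boundary lengths simply add and each stays a separate island — boundary = 101.12 mm; the cylinder at (0.5, 11.5) is absent (z outside [12, 18]); Taking the union: only that combined region is present, so the union is just that shape — boundary = 101.12 mm; (whole slice rotated 85° about Z — lengths, areas and connectivity unchanged). So its perimeter = 101.12 mm. Layer 65 is larger (141.27 vs 101.12 mm).

layer 65 (z = 13 mm)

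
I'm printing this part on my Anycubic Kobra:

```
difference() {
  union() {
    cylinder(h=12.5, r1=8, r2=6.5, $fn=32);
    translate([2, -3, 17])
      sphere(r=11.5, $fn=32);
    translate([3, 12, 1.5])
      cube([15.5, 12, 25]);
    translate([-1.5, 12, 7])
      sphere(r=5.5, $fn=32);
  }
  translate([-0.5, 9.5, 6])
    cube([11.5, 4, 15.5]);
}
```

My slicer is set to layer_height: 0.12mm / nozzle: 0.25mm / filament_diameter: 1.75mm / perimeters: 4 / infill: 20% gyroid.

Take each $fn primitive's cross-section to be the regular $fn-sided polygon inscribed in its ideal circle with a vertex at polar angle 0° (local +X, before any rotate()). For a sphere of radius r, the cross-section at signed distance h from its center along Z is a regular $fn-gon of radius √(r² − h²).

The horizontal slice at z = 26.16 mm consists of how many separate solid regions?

2

At z = 26.16 mm: the cone is absent (z outside [0, 12.5]); the r=11.5 sphere at (2, -3) contributes a regular 32-gon of circumradius √(11.5²−9.16²) = 6.953; the cube at (3, 12) is present — its section is the full 15.5×12 rectangle; the sphere at (-1.5, 12) is not intersected at this z (|z−center|=19.160 > r=5.5); Merging all regions: the 2 present regions are separate (no shared area or edge), so areas and boundary lengths simply add and each stays a separate island — 2 connected regions; the cube at (-0.5, 9.5) does not reach this height (z outside [6, 21.5]); Taking the first minus the rest: none of the subtracted shapes is present at this height, so the result so far is unchanged — 2 connected regions. The result has 2 disconnected regions.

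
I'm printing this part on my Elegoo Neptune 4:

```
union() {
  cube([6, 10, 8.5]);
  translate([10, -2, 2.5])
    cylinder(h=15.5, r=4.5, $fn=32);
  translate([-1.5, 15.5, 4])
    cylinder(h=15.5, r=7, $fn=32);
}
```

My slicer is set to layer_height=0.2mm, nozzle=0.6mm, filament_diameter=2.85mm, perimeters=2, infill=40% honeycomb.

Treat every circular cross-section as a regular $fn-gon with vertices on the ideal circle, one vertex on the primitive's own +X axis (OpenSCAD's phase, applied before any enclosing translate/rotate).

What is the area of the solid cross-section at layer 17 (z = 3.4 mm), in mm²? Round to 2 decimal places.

123.21 mm²

At z = 3.4 mm: the cube (footprint 6×10) is included at this height (area 60.00 mm²); the cylinder at (10, -2): section is a regular 32-gon, circumradius r=4.5 (area = (32/2)·4.500²·sin(360°/32) = 63.21 mm²); the cylinder at (-1.5, 15.5) is absent (z outside [4, 19.5]); Taking the union: the regions partially overlap — summed areas 123.21 mm² minus the doubly-counted overlap 0.00 mm² gives 123.21 mm² — area = 123.21 mm². Overall, the cross-section is a single solid region. Net area = 123.21 mm².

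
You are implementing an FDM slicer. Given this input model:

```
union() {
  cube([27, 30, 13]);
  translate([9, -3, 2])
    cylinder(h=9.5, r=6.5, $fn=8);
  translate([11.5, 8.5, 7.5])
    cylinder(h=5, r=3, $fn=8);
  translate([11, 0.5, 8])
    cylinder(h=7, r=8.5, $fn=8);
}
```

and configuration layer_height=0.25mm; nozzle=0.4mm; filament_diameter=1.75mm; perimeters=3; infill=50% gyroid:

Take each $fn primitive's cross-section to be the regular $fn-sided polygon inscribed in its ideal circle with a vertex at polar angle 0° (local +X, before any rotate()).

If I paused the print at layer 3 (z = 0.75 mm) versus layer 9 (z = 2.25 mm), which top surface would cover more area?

layer 9 (z = 2.25 mm)

Layer 3 (z = 0.75): the 27×30 cube contributes its full rectangle (area 810.00 mm²); the cylinder at (9, -3) does not reach this height (z outside [2, 11.5]); the cylinder at (11.5, 8.5) is not intersected at this z (z outside [7.5, 12.5]); the cylinder at (11, 0.5) does not reach this height (z outside [8, 15]); Combining (union): only the 27×30 cube is present, so the union is just that shape — area = 810.00 mm². So its area = 810.00 mm². Layer 9 (z = 2.25): the cube (footprint 27×30) is included at this height (area 810.00 mm²); the cylinder at (9, -3): section is a regular 8-gon, circumradius r=6.5 (area = (8/2)·6.500²·sin(360°/8) = 119.50 mm²); the cylinder at (11.5, 8.5) is absent (z outside [7.5, 12.5]); the cylinder at (11, 0.5) is not intersected at this z (z outside [8, 15]); Taking the union: the regions partially overlap — summed areas 929.50 mm² minus the doubly-counted overlap 24.48 mm² gives 905.02 mm² — area = 905.02 mm². So its area = 905.02 mm². Layer 9 is larger (905.02 vs 810.00 mm²).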